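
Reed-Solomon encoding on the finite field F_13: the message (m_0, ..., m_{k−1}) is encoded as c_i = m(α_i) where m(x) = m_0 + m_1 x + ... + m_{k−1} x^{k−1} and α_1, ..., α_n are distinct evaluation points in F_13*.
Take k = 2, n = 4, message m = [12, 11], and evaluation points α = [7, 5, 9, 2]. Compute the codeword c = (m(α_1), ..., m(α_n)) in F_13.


c = [11, 2, 7, 8]

Message polynomial: m(x) = 12 + 11·x (mod 13).
For each evaluation point α_i, compute m(α_i) mod 13:
  α_1 = 7: Horner steps 11 → 11, so m(7) = 11.
  α_2 = 5: Horner steps 11 → 2, so m(5) = 2.
  α_3 = 9: Horner steps 11 → 7, so m(9) = 7.
  α_4 = 2: Horner steps 11 → 8, so m(2) = 8.
Codeword c = [11, 2, 7, 8] ∈ F_13^4.


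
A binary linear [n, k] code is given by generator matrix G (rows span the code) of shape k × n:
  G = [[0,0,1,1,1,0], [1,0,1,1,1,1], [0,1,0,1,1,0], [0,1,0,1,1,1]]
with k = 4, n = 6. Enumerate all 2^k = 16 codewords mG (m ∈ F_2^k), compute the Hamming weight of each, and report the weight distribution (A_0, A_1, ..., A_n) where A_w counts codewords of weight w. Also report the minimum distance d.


Weight distribution: A_0 = 1, A_1 = 2, A_2 = 2, A_3 = 4, A_4 = 5, A_5 = 2. Minimum distance d = 1.

Enumerate all 2^4 = 16 messages m ∈ F_2^4.
For each, compute codeword c = mG in F_2^6, then tally its weight.
  m = 0000 → c = 000000, weight = 0.
  m = 1000 → c = 001110, weight = 3.
  m = 0100 → c = 101111, weight = 5.
  m = 1100 → c = 100001, weight = 2.
  m = 0010 → c = 010110, weight = 3.
  m = 1010 → c = 011000, weight = 2.
  m = 0110 → c = 111001, weight = 4.
  m = 1110 → c = 110111, weight = 5.
  m = 0001 → c = 010111, weight = 4.
  m = 1001 → c = 011001, weight = 3.
  m = 0101 → c = 111000, weight = 3.
  m = 1101 → c = 110110, weight = 4.
  m = 0011 → c = 000001, weight = 1.
  m = 1011 → c = 001111, weight = 4.
  m = 0111 → c = 101110, weight = 4.
  m = 1111 → c = 100000, weight = 1.
Tally weights:
  weight 0: 1 codewords.
  weight 1: 2 codewords.
  weight 2: 2 codewords.
  weight 3: 4 codewords.
  weight 4: 5 codewords.
  weight 5: 2 codewords.
Minimum distance d = smallest w > 0 with A_w > 0 = 1.
Sanity: Σ A_w = 16 = 2^4 = 16 ✓.


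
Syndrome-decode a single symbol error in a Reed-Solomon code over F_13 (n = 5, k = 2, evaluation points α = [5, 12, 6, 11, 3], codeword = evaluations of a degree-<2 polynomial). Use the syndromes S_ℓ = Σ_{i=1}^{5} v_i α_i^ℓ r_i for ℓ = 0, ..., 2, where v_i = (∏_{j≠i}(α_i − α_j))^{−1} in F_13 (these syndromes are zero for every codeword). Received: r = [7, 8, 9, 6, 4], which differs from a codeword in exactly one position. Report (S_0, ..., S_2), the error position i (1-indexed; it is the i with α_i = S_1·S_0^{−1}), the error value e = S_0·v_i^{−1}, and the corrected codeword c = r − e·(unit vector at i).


S = (9, 1, 3), error at position 5, error magnitude e = 1, c = [7, 8, 9, 6, 3].

Step 1: column multipliers v_i = (∏_{j≠i}(α_i − α_j))^{−1} mod 13.
  i = 1 (α = 5): (5−12)(5−6)(5−11)(5−3) = (−7)·(−1)·(−6)·2 = −84 ≡ 7, so v_1 = 7^{−1} = 2 (mod 13).
  i = 2 (α = 12): (12−5)(12−6)(12−11)(12−3) = 7·6·1·9 = 378 ≡ 1, so v_2 = 1^{−1} = 1 (mod 13).
  i = 3 (α = 6): (6−5)(6−12)(6−11)(6−3) = 1·(−6)·(−5)·3 = 90 ≡ 12, so v_3 = 12^{−1} = 12 (mod 13).
  i = 4 (α = 11): (11−5)(11−12)(11−6)(11−3) = 6·(−1)·5·8 = −240 ≡ 7, so v_4 = 7^{−1} = 2 (mod 13).
  i = 5 (α = 3): (3−5)(3−12)(3−6)(3−11) = (−2)·(−9)·(−3)·(−8) = 432 ≡ 3, so v_5 = 3^{−1} = 9 (mod 13).
  v = [2, 1, 12, 2, 9].
Step 2: syndromes of r = [7, 8, 9, 6, 4] (all sums mod 13).
  S_0 = Σ v_i r_i = 2·7 + 1·8 + 12·9 + 2·6 + 9·4 = 178 ≡ 9.
  S_1 = Σ v_i α_i r_i = 2·5·7 + 1·12·8 + 12·6·9 + 2·11·6 + 9·3·4 = 1054 ≡ 1.
  α_i^2 mod 13 = [12, 1, 10, 4, 9].
  S_2 = Σ v_i α_i^2 r_i = 2·12·7 + 1·1·8 + 12·10·9 + 2·4·6 + 9·9·4 = 1628 ≡ 3.
  S = (9, 1, 3) ≠ 0, so r is not a codeword (an error is present).
Step 3: locate the error. For a single error e at position i, S_ℓ = v_i·e·α_i^ℓ, so α_err = S_1/S_0.
  S_0^{−1} = 9^{−1} = 3 (mod 13), so α_err = 1·3 = 3 ≡ 3 = α_5. Error position i = 5.
  Consistency check: S_2/S_1 = 3·1 = 3 ≡ 3 = α_err ✓ (single-error assumption holds).
Step 4: error magnitude e = S_0/v_5 = S_0·∏_{j≠5}(α_5 − α_j) = 9·3 = 27 ≡ 1 (mod 13).
Step 5: correct position 5: c_5 = r_5 − e = 4 − 1 ≡ 3 (mod 13). Hence c = [7, 8, 9, 6, 3].
  Check: interpolating c through the α_i gives m(x) = 10 + 2·x (degree < 2) with m(α_i) = c_i for every i, so c is indeed a codeword.


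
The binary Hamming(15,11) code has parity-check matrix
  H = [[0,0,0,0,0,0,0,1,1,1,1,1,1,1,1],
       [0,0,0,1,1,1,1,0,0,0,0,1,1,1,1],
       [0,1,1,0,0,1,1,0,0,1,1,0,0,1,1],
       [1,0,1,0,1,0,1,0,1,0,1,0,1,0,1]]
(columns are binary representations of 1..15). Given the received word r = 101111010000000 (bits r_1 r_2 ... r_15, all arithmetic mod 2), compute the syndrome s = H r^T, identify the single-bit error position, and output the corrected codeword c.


s = (1, 1, 0, 1)^T, error position = 13, corrected codeword c = 101111010000100

Compute s = H r^T mod 2 one row at a time:
  s_1 = 1 + 0 + 0 + 0 + 0 + 0 + 0 + 0 = 1 ≡ 1 (mod 2).
  s_2 = 1 + 1 + 1 + 0 + 0 + 0 + 0 + 0 = 3 ≡ 1 (mod 2).
  s_3 = 0 + 1 + 1 + 0 + 0 + 0 + 0 + 0 = 2 ≡ 0 (mod 2).
  s_4 = 1 + 1 + 1 + 0 + 0 + 0 + 0 + 0 = 3 ≡ 1 (mod 2).
s = (1, 1, 0, 1)^T — this equals column 13 of H (binary 1101), so error is at position 13.
Correct: flip bit 13 of r = 101111010000000 to get c = 101111010000100.


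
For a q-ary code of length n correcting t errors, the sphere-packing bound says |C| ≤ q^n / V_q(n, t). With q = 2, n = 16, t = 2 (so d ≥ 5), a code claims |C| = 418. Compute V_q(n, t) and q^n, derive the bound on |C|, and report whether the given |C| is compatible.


V_q(n, t) = 137, q^n = 65536, Hamming bound = 478, |C| = 418 ≤ bound (satisfied).

Step 1: Compute V_q(n, t) = Σ_{j=0}^2 C(n, j) (q−1)^j.
  j = 0: C(16,0)·(1)^0 = 1·1 = 1.
  j = 1: C(16,1)·(1)^1 = 16·1 = 16.
  j = 2: C(16,2)·(1)^2 = 120·1 = 120.
  V_q(n, t) = 1 + 16 + 120 = 137.
Step 2: q^n = 2^16 = 65536.
Step 3: Hamming bound ⌊q^n / V_q(n,t)⌋ = ⌊65536/137⌋ = 478.
Step 4: Compare |C| = 418 to 478: satisfied.
The claimed |C| lies below the Hamming bound.


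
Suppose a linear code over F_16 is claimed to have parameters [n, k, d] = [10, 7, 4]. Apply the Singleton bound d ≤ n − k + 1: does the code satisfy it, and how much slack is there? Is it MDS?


Singleton RHS = n − k + 1 = 4, slack = 0, bound satisfied, MDS.

Singleton bound: d ≤ n − k + 1.
Here n = 10, k = 7, so n − k + 1 = 4.
Given d = 4, check d ≤ 4: YES.
Slack = (n − k + 1) − d = 0.
The code is MDS (slack = 0).
Description: the claimed parameters are [10, 7, 4]_16; such a code would be MDS (meets Singleton bound).


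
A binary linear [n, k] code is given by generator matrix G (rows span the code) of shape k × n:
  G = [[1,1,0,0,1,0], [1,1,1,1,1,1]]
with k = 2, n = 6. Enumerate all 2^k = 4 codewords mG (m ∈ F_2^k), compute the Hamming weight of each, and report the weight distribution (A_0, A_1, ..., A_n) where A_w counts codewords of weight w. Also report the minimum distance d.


Weight distribution: A_0 = 1, A_3 = 2, A_6 = 1. Minimum distance d = 3.

Enumerate all 2^2 = 4 messages m ∈ F_2^2.
For each, compute codeword c = mG in F_2^6, then tally its weight.
  m = 00 → c = 000000, weight = 0.
  m = 10 → c = 110010, weight = 3.
  m = 01 → c = 111111, weight = 6.
  m = 11 → c = 001101, weight = 3.
Tally weights:
  weight 0: 1 codewords.
  weight 3: 2 codewords.
  weight 6: 1 codewords.
Minimum distance d = smallest w > 0 with A_w > 0 = 3.
Sanity: Σ A_w = 4 = 2^2 = 4 ✓.


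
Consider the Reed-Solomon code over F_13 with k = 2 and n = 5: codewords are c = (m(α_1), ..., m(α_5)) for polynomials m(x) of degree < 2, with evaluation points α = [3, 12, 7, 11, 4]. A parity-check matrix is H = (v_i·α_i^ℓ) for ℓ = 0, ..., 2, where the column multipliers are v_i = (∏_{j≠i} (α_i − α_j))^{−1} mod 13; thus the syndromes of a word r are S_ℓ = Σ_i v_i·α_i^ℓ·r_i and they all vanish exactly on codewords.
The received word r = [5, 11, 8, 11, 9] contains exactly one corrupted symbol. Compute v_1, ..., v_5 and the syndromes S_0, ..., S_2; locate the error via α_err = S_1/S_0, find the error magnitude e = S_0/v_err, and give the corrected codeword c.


S = (1, 12, 1), error at position 2, error magnitude e = 9, c = [5, 2, 8, 11, 9].

Step 1: column multipliers v_i = (∏_{j≠i}(α_i − α_j))^{−1} mod 13.
  i = 1 (α = 3): (3−12)(3−7)(3−11)(3−4) = (−9)·(−4)·(−8)·(−1) = 288 ≡ 2, so v_1 = 2^{−1} = 7 (mod 13).
  i = 2 (α = 12): (12−3)(12−7)(12−11)(12−4) = 9·5·1·8 = 360 ≡ 9, so v_2 = 9^{−1} = 3 (mod 13).
  i = 3 (α = 7): (7−3)(7−12)(7−11)(7−4) = 4·(−5)·(−4)·3 = 240 ≡ 6, so v_3 = 6^{−1} = 11 (mod 13).
  i = 4 (α = 11): (11−3)(11−12)(11−7)(11−4) = 8·(−1)·4·7 = −224 ≡ 10, so v_4 = 10^{−1} = 4 (mod 13).
  i = 5 (α = 4): (4−3)(4−12)(4−7)(4−11) = 1·(−8)·(−3)·(−7) = −168 ≡ 1, so v_5 = 1^{−1} = 1 (mod 13).
  v = [7, 3, 11, 4, 1].
Step 2: syndromes of r = [5, 11, 8, 11, 9] (all sums mod 13).
  S_0 = Σ v_i r_i = 7·5 + 3·11 + 11·8 + 4·11 + 1·9 = 209 ≡ 1.
  S_1 = Σ v_i α_i r_i = 7·3·5 + 3·12·11 + 11·7·8 + 4·11·11 + 1·4·9 = 1637 ≡ 12.
  α_i^2 mod 13 = [9, 1, 10, 4, 3].
  S_2 = Σ v_i α_i^2 r_i = 7·9·5 + 3·1·11 + 11·10·8 + 4·4·11 + 1·3·9 = 1431 ≡ 1.
  S = (1, 12, 1) ≠ 0, so r is not a codeword (an error is present).
Step 3: locate the error. For a single error e at position i, S_ℓ = v_i·e·α_i^ℓ, so α_err = S_1/S_0.
  S_0^{−1} = 1^{−1} = 1 (mod 13), so α_err = 12·1 = 12 ≡ 12 = α_2. Error position i = 2.
  Consistency check: S_2/S_1 = 1·12 = 12 ≡ 12 = α_err ✓ (single-error assumption holds).
Step 4: error magnitude e = S_0/v_2 = S_0·∏_{j≠2}(α_2 − α_j) = 1·9 = 9 ≡ 9 (mod 13).
Step 5: correct position 2: c_2 = r_2 − e = 11 − 9 ≡ 2 (mod 13). Hence c = [5, 2, 8, 11, 9].
  Check: interpolating c through the α_i gives m(x) = 6 + 4·x (degree < 2) with m(α_i) = c_i for every i, so c is indeed a codeword.


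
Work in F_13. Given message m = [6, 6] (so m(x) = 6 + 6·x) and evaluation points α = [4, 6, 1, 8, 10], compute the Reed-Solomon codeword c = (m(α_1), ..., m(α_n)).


c = [4, 3, 12, 2, 1]

Message polynomial: m(x) = 6 + 6·x (mod 13).
For each evaluation point α_i, compute m(α_i) mod 13:
  α_1 = 4: Horner steps 6 → 4, so m(4) = 4.
  α_2 = 6: Horner steps 6 → 3, so m(6) = 3.
  α_3 = 1: Horner steps 6 → 12, so m(1) = 12.
  α_4 = 8: Horner steps 6 → 2, so m(8) = 2.
  α_5 = 10: Horner steps 6 → 1, so m(10) = 1.
Codeword c = [4, 3, 12, 2, 1] ∈ F_13^5.


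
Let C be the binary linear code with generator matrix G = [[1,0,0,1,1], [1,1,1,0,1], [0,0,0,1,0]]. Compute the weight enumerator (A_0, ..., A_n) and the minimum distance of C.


Weight distribution: A_0 = 1, A_1 = 1, A_2 = 2, A_3 = 2, A_4 = 1, A_5 = 1. Minimum distance d = 1.

Enumerate all 2^3 = 8 messages m ∈ F_2^3.
For each, compute codeword c = mG in F_2^5, then tally its weight.
  m = 000 → c = 00000, weight = 0.
  m = 100 → c = 10011, weight = 3.
  m = 010 → c = 11101, weight = 4.
  m = 110 → c = 01110, weight = 3.
  m = 001 → c = 00010, weight = 1.
  m = 101 → c = 10001, weight = 2.
  m = 011 → c = 11111, weight = 5.
  m = 111 → c = 01100, weight = 2.
Tally weights:
  weight 0: 1 codewords.
  weight 1: 1 codewords.
  weight 2: 2 codewords.
  weight 3: 2 codewords.
  weight 4: 1 codewords.
  weight 5: 1 codewords.
Minimum distance d = smallest w > 0 with A_w > 0 = 1.
Sanity: Σ A_w = 8 = 2^3 = 8 ✓.


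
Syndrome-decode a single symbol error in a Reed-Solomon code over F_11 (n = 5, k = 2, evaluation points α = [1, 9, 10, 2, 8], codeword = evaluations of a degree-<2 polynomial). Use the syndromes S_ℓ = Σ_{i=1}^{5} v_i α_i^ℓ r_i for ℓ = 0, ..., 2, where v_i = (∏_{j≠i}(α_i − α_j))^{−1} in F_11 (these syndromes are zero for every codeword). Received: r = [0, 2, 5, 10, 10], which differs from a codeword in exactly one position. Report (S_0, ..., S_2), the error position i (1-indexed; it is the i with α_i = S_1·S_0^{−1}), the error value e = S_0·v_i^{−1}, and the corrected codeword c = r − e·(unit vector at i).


S = (8, 5, 10), error at position 4, error magnitude e = 7, c = [0, 2, 5, 3, 10].

Step 1: column multipliers v_i = (∏_{j≠i}(α_i − α_j))^{−1} mod 11.
  i = 1 (α = 1): (1−9)(1−10)(1−2)(1−8) = (−8)·(−9)·(−1)·(−7) = 504 ≡ 9, so v_1 = 9^{−1} = 5 (mod 11).
  i = 2 (α = 9): (9−1)(9−10)(9−2)(9−8) = 8·(−1)·7·1 = −56 ≡ 10, so v_2 = 10^{−1} = 10 (mod 11).
  i = 3 (α = 10): (10−1)(10−9)(10−2)(10−8) = 9·1·8·2 = 144 ≡ 1, so v_3 = 1^{−1} = 1 (mod 11).
  i = 4 (α = 2): (2−1)(2−9)(2−10)(2−8) = 1·(−7)·(−8)·(−6) = −336 ≡ 5, so v_4 = 5^{−1} = 9 (mod 11).
  i = 5 (α = 8): (8−1)(8−9)(8−10)(8−2) = 7·(−1)·(−2)·6 = 84 ≡ 7, so v_5 = 7^{−1} = 8 (mod 11).
  v = [5, 10, 1, 9, 8].
Step 2: syndromes of r = [0, 2, 5, 10, 10] (all sums mod 11).
  S_0 = Σ v_i r_i = 5·0 + 10·2 + 1·5 + 9·10 + 8·10 = 195 ≡ 8.
  S_1 = Σ v_i α_i r_i = 5·1·0 + 10·9·2 + 1·10·5 + 9·2·10 + 8·8·10 = 1050 ≡ 5.
  α_i^2 mod 11 = [1, 4, 1, 4, 9].
  S_2 = Σ v_i α_i^2 r_i = 5·1·0 + 10·4·2 + 1·1·5 + 9·4·10 + 8·9·10 = 1165 ≡ 10.
  S = (8, 5, 10) ≠ 0, so r is not a codeword (an error is present).
Step 3: locate the error. For a single error e at position i, S_ℓ = v_i·e·α_i^ℓ, so α_err = S_1/S_0.
  S_0^{−1} = 8^{−1} = 7 (mod 11), so α_err = 5·7 = 35 ≡ 2 = α_4. Error position i = 4.
  Consistency check: S_2/S_1 = 10·9 = 90 ≡ 2 = α_err ✓ (single-error assumption holds).
Step 4: error magnitude e = S_0/v_4 = S_0·∏_{j≠4}(α_4 − α_j) = 8·5 = 40 ≡ 7 (mod 11).
Step 5: correct position 4: c_4 = r_4 − e = 10 − 7 ≡ 3 (mod 11). Hence c = [0, 2, 5, 3, 10].
  Check: interpolating c through the α_i gives m(x) = 8 + 3·x (degree < 2) with m(α_i) = c_i for every i, so c is indeed a codeword.


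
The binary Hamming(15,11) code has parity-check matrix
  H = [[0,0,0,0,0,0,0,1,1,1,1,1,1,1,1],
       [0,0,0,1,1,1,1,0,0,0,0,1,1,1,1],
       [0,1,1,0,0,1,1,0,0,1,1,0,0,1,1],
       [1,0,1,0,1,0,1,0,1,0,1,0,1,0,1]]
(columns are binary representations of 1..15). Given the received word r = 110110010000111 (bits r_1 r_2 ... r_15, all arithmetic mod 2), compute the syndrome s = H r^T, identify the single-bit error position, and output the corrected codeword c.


s = (0, 1, 1, 0)^T, error position = 6, corrected codeword c = 110111010000111

Compute s = H r^T mod 2 one row at a time:
  s_1 = 1 + 0 + 0 + 0 + 0 + 1 + 1 + 1 = 4 ≡ 0 (mod 2).
  s_2 = 1 + 1 + 0 + 0 + 0 + 1 + 1 + 1 = 5 ≡ 1 (mod 2).
  s_3 = 1 + 0 + 0 + 0 + 0 + 0 + 1 + 1 = 3 ≡ 1 (mod 2).
  s_4 = 1 + 0 + 1 + 0 + 0 + 0 + 1 + 1 = 4 ≡ 0 (mod 2).
s = (0, 1, 1, 0)^T — this equals column 6 of H (binary 0110), so error is at position 6.
Correct: flip bit 6 of r = 110110010000111 to get c = 110111010000111.


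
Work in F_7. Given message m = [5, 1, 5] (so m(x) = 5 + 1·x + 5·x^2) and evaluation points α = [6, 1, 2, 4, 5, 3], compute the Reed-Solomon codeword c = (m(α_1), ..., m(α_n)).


c = [2, 4, 6, 5, 2, 4]

Message polynomial: m(x) = 5 + 1·x + 5·x^2 (mod 7).
For each evaluation point α_i, compute m(α_i) mod 7:
  α_1 = 6: Horner steps 5 → 3 → 2, so m(6) = 2.
  α_2 = 1: Horner steps 5 → 6 → 4, so m(1) = 4.
  α_3 = 2: Horner steps 5 → 4 → 6, so m(2) = 6.
  α_4 = 4: Horner steps 5 → 0 → 5, so m(4) = 5.
  α_5 = 5: Horner steps 5 → 5 → 2, so m(5) = 2.
  α_6 = 3: Horner steps 5 → 2 → 4, so m(3) = 4.
Codeword c = [2, 4, 6, 5, 2, 4] ∈ F_7^6.


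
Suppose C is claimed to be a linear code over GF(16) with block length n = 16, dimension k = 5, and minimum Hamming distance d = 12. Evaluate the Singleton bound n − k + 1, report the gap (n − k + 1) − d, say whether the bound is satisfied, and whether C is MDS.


Singleton RHS = n − k + 1 = 12, slack = 0, bound satisfied, MDS.

Singleton bound: d ≤ n − k + 1.
Here n = 16, k = 5, so n − k + 1 = 12.
Given d = 12, check d ≤ 12: YES.
Slack = (n − k + 1) − d = 0.
The code is MDS (slack = 0).
Description: the claimed parameters are [16, 5, 12]_16; such a code would be MDS (meets Singleton bound).


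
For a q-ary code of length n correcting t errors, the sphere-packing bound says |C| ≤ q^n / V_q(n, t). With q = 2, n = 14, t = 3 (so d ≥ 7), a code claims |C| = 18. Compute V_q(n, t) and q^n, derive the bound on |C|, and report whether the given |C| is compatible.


V_q(n, t) = 470, q^n = 16384, Hamming bound = 34, |C| = 18 ≤ bound (satisfied).

Step 1: Compute V_q(n, t) = Σ_{j=0}^3 C(n, j) (q−1)^j.
  j = 0: C(14,0)·(1)^0 = 1·1 = 1.
  j = 1: C(14,1)·(1)^1 = 14·1 = 14.
  j = 2: C(14,2)·(1)^2 = 91·1 = 91.
  j = 3: C(14,3)·(1)^3 = 364·1 = 364.
  V_q(n, t) = 1 + 14 + 91 + 364 = 470.
Step 2: q^n = 2^14 = 16384.
Step 3: Hamming bound ⌊q^n / V_q(n,t)⌋ = ⌊16384/470⌋ = 34.
Step 4: Compare |C| = 18 to 34: satisfied.
The claimed |C| lies below the Hamming bound.


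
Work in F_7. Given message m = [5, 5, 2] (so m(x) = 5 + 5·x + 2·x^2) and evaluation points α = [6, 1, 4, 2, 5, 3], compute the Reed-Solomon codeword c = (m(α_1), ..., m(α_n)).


c = [2, 5, 1, 2, 3, 3]

Message polynomial: m(x) = 5 + 5·x + 2·x^2 (mod 7).
For each evaluation point α_i, compute m(α_i) mod 7:
  α_1 = 6: Horner steps 2 → 3 → 2, so m(6) = 2.
  α_2 = 1: Horner steps 2 → 0 → 5, so m(1) = 5.
  α_3 = 4: Horner steps 2 → 6 → 1, so m(4) = 1.
  α_4 = 2: Horner steps 2 → 2 → 2, so m(2) = 2.
  α_5 = 5: Horner steps 2 → 1 → 3, so m(5) = 3.
  α_6 = 3: Horner steps 2 → 4 → 3, so m(3) = 3.
Codeword c = [2, 5, 1, 2, 3, 3] ∈ F_7^6.


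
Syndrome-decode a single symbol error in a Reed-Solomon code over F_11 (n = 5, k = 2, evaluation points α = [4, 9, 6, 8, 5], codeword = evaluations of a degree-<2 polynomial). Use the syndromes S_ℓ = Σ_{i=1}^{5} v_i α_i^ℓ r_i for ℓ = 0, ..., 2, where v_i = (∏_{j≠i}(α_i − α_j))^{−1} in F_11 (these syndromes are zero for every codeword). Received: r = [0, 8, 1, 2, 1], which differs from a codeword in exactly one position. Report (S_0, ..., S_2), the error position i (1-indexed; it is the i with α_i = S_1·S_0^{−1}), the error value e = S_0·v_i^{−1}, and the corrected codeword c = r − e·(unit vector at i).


S = (5, 3, 4), error at position 5, error magnitude e = 6, c = [0, 8, 1, 2, 6].

Step 1: column multipliers v_i = (∏_{j≠i}(α_i − α_j))^{−1} mod 11.
  i = 1 (α = 4): (4−9)(4−6)(4−8)(4−5) = (−5)·(−2)·(−4)·(−1) = 40 ≡ 7, so v_1 = 7^{−1} = 8 (mod 11).
  i = 2 (α = 9): (9−4)(9−6)(9−8)(9−5) = 5·3·1·4 = 60 ≡ 5, so v_2 = 5^{−1} = 9 (mod 11).
  i = 3 (α = 6): (6−4)(6−9)(6−8)(6−5) = 2·(−3)·(−2)·1 = 12 ≡ 1, so v_3 = 1^{−1} = 1 (mod 11).
  i = 4 (α = 8): (8−4)(8−9)(8−6)(8−5) = 4·(−1)·2·3 = −24 ≡ 9, so v_4 = 9^{−1} = 5 (mod 11).
  i = 5 (α = 5): (5−4)(5−9)(5−6)(5−8) = 1·(−4)·(−1)·(−3) = −12 ≡ 10, so v_5 = 10^{−1} = 10 (mod 11).
  v = [8, 9, 1, 5, 10].
Step 2: syndromes of r = [0, 8, 1, 2, 1] (all sums mod 11).
  S_0 = Σ v_i r_i = 8·0 + 9·8 + 1·1 + 5·2 + 10·1 = 93 ≡ 5.
  S_1 = Σ v_i α_i r_i = 8·4·0 + 9·9·8 + 1·6·1 + 5·8·2 + 10·5·1 = 784 ≡ 3.
  α_i^2 mod 11 = [5, 4, 3, 9, 3].
  S_2 = Σ v_i α_i^2 r_i = 8·5·0 + 9·4·8 + 1·3·1 + 5·9·2 + 10·3·1 = 411 ≡ 4.
  S = (5, 3, 4) ≠ 0, so r is not a codeword (an error is present).
Step 3: locate the error. For a single error e at position i, S_ℓ = v_i·e·α_i^ℓ, so α_err = S_1/S_0.
  S_0^{−1} = 5^{−1} = 9 (mod 11), so α_err = 3·9 = 27 ≡ 5 = α_5. Error position i = 5.
  Consistency check: S_2/S_1 = 4·4 = 16 ≡ 5 = α_err ✓ (single-error assumption holds).
Step 4: error magnitude e = S_0/v_5 = S_0·∏_{j≠5}(α_5 − α_j) = 5·10 = 50 ≡ 6 (mod 11).
Step 5: correct position 5: c_5 = r_5 − e = 1 − 6 ≡ 6 (mod 11). Hence c = [0, 8, 1, 2, 6].
  Check: interpolating c through the α_i gives m(x) = 9 + 6·x (degree < 2) with m(α_i) = c_i for every i, so c is indeed a codeword.


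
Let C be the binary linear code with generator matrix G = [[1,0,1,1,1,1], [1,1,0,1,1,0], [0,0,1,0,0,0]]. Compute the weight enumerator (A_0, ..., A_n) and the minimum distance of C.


Weight distribution: A_0 = 1, A_1 = 1, A_2 = 1, A_3 = 1, A_4 = 2, A_5 = 2. Minimum distance d = 1.

Enumerate all 2^3 = 8 messages m ∈ F_2^3.
For each, compute codeword c = mG in F_2^6, then tally its weight.
  m = 000 → c = 000000, weight = 0.
  m = 100 → c = 101111, weight = 5.
  m = 010 → c = 110110, weight = 4.
  m = 110 → c = 011001, weight = 3.
  m = 001 → c = 001000, weight = 1.
  m = 101 → c = 100111, weight = 4.
  m = 011 → c = 111110, weight = 5.
  m = 111 → c = 010001, weight = 2.
Tally weights:
  weight 0: 1 codewords.
  weight 1: 1 codewords.
  weight 2: 1 codewords.
  weight 3: 1 codewords.
  weight 4: 2 codewords.
  weight 5: 2 codewords.
Minimum distance d = smallest w > 0 with A_w > 0 = 1.
Sanity: Σ A_w = 8 = 2^3 = 8 ✓.


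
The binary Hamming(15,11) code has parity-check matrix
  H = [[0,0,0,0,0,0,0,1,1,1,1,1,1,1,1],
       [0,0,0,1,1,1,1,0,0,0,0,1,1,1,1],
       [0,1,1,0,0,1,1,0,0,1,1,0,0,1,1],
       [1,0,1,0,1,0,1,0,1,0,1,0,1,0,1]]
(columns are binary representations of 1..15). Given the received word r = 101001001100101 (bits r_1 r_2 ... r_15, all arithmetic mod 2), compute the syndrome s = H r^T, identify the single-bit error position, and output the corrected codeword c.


s = (0, 1, 0, 1)^T, error position = 5, corrected codeword c = 101011001100101

Compute s = H r^T mod 2 one row at a time:
  s_1 = 0 + 1 + 1 + 0 + 0 + 1 + 0 + 1 = 4 ≡ 0 (mod 2).
  s_2 = 0 + 0 + 1 + 0 + 0 + 1 + 0 + 1 = 3 ≡ 1 (mod 2).
  s_3 = 0 + 1 + 1 + 0 + 1 + 0 + 0 + 1 = 4 ≡ 0 (mod 2).
  s_4 = 1 + 1 + 0 + 0 + 1 + 0 + 1 + 1 = 5 ≡ 1 (mod 2).
s = (0, 1, 0, 1)^T — this equals column 5 of H (binary 0101), so error is at position 5.
Correct: flip bit 5 of r = 101001001100101 to get c = 101011001100101.


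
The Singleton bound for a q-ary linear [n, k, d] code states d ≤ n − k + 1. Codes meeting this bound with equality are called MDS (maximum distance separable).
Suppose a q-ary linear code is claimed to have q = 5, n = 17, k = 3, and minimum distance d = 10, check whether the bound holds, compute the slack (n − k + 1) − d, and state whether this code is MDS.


Singleton RHS = n − k + 1 = 15, slack = 5, bound satisfied, not MDS.

Singleton bound: d ≤ n − k + 1.
Here n = 17, k = 3, so n − k + 1 = 15.
Given d = 10, check d ≤ 15: YES.
Slack = (n − k + 1) − d = 5.
The code is NOT MDS (slack = 5 > 0).
Description: the claimed parameters are [17, 3, 10]_5; such a code would be non-MDS.


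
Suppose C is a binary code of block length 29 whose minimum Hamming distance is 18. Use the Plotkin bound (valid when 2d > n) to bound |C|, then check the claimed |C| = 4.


Plotkin bound M ≤ 4; given |C| = 4 ≤ bound (satisfied).

Check applicability: 2d = 36, n = 29.
2d − n = 7 > 0, so Plotkin applies.
Compute d/(2d−n) = 18/7 ≈ 2.5714.
⌊d/(2d−n)⌋ = 2.
Plotkin bound: M ≤ 2·2 = 4.
Given |C| = 4, check: satisfied.
This |C| is at the Plotkin bound.


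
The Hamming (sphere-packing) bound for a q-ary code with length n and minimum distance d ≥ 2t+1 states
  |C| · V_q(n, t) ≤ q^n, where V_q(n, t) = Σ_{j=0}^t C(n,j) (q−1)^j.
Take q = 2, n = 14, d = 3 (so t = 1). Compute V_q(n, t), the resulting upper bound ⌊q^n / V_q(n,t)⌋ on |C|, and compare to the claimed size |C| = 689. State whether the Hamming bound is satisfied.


V_q(n, t) = 15, q^n = 16384, Hamming bound = 1092, |C| = 689 ≤ bound (satisfied).

Step 1: Compute V_q(n, t) = Σ_{j=0}^1 C(n, j) (q−1)^j.
  j = 0: C(14,0)·(1)^0 = 1·1 = 1.
  j = 1: C(14,1)·(1)^1 = 14·1 = 14.
  V_q(n, t) = 1 + 14 = 15.
Step 2: q^n = 2^14 = 16384.
Step 3: Hamming bound ⌊q^n / V_q(n,t)⌋ = ⌊16384/15⌋ = 1092.
Step 4: Compare |C| = 689 to 1092: satisfied.
The claimed |C| lies below the Hamming bound.


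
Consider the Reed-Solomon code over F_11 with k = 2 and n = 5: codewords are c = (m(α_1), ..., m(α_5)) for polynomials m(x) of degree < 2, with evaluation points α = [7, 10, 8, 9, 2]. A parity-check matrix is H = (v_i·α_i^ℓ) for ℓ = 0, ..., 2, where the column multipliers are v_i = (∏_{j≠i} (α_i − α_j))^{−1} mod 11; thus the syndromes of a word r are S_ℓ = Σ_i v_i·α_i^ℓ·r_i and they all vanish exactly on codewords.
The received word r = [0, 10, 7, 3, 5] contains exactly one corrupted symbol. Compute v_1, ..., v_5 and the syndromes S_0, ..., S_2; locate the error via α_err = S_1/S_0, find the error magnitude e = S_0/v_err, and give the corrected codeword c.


S = (5, 10, 9), error at position 5, error magnitude e = 7, c = [0, 10, 7, 3, 9].

Step 1: column multipliers v_i = (∏_{j≠i}(α_i − α_j))^{−1} mod 11.
  i = 1 (α = 7): (7−10)(7−8)(7−9)(7−2) = (−3)·(−1)·(−2)·5 = −30 ≡ 3, so v_1 = 3^{−1} = 4 (mod 11).
  i = 2 (α = 10): (10−7)(10−8)(10−9)(10−2) = 3·2·1·8 = 48 ≡ 4, so v_2 = 4^{−1} = 3 (mod 11).
  i = 3 (α = 8): (8−7)(8−10)(8−9)(8−2) = 1·(−2)·(−1)·6 = 12 ≡ 1, so v_3 = 1^{−1} = 1 (mod 11).
  i = 4 (α = 9): (9−7)(9−10)(9−8)(9−2) = 2·(−1)·1·7 = −14 ≡ 8, so v_4 = 8^{−1} = 7 (mod 11).
  i = 5 (α = 2): (2−7)(2−10)(2−8)(2−9) = (−5)·(−8)·(−6)·(−7) = 1680 ≡ 8, so v_5 = 8^{−1} = 7 (mod 11).
  v = [4, 3, 1, 7, 7].
Step 2: syndromes of r = [0, 10, 7, 3, 5] (all sums mod 11).
  S_0 = Σ v_i r_i = 4·0 + 3·10 + 1·7 + 7·3 + 7·5 = 93 ≡ 5.
  S_1 = Σ v_i α_i r_i = 4·7·0 + 3·10·10 + 1·8·7 + 7·9·3 + 7·2·5 = 615 ≡ 10.
  α_i^2 mod 11 = [5, 1, 9, 4, 4].
  S_2 = Σ v_i α_i^2 r_i = 4·5·0 + 3·1·10 + 1·9·7 + 7·4·3 + 7·4·5 = 317 ≡ 9.
  S = (5, 10, 9) ≠ 0, so r is not a codeword (an error is present).
Step 3: locate the error. For a single error e at position i, S_ℓ = v_i·e·α_i^ℓ, so α_err = S_1/S_0.
  S_0^{−1} = 5^{−1} = 9 (mod 11), so α_err = 10·9 = 90 ≡ 2 = α_5. Error position i = 5.
  Consistency check: S_2/S_1 = 9·10 = 90 ≡ 2 = α_err ✓ (single-error assumption holds).
Step 4: error magnitude e = S_0/v_5 = S_0·∏_{j≠5}(α_5 − α_j) = 5·8 = 40 ≡ 7 (mod 11).
Step 5: correct position 5: c_5 = r_5 − e = 5 − 7 ≡ 9 (mod 11). Hence c = [0, 10, 7, 3, 9].
  Check: interpolating c through the α_i gives m(x) = 6 + 7·x (degree < 2) with m(α_i) = c_i for every i, so c is indeed a codeword.


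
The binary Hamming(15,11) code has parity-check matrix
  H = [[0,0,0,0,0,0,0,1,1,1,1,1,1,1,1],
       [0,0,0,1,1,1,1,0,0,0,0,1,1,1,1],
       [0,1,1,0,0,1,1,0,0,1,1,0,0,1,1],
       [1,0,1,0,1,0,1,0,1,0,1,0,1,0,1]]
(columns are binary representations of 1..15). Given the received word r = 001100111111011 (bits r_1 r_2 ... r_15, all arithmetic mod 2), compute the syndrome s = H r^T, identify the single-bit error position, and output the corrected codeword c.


s = (1, 1, 0, 1)^T, error position = 13, corrected codeword c = 001100111111111

Compute s = H r^T mod 2 one row at a time:
  s_1 = 1 + 1 + 1 + 1 + 1 + 0 + 1 + 1 = 7 ≡ 1 (mod 2).
  s_2 = 1 + 0 + 0 + 1 + 1 + 0 + 1 + 1 = 5 ≡ 1 (mod 2).
  s_3 = 0 + 1 + 0 + 1 + 1 + 1 + 1 + 1 = 6 ≡ 0 (mod 2).
  s_4 = 0 + 1 + 0 + 1 + 1 + 1 + 0 + 1 = 5 ≡ 1 (mod 2).
s = (1, 1, 0, 1)^T — this equals column 13 of H (binary 1101), so error is at position 13.
Correct: flip bit 13 of r = 001100111111011 to get c = 001100111111111.


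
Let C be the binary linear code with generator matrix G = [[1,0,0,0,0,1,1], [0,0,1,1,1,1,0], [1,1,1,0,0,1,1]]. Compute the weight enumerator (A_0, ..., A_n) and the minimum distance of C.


Weight distribution: A_0 = 1, A_2 = 1, A_3 = 1, A_4 = 2, A_5 = 3. Minimum distance d = 2.

Enumerate all 2^3 = 8 messages m ∈ F_2^3.
For each, compute codeword c = mG in F_2^7, then tally its weight.
  m = 000 → c = 0000000, weight = 0.
  m = 100 → c = 1000011, weight = 3.
  m = 010 → c = 0011110, weight = 4.
  m = 110 → c = 1011101, weight = 5.
  m = 001 → c = 1110011, weight = 5.
  m = 101 → c = 0110000, weight = 2.
  m = 011 → c = 1101101, weight = 5.
  m = 111 → c = 0101110, weight = 4.
Tally weights:
  weight 0: 1 codewords.
  weight 2: 1 codewords.
  weight 3: 1 codewords.
  weight 4: 2 codewords.
  weight 5: 3 codewords.
Minimum distance d = smallest w > 0 with A_w > 0 = 2.
Sanity: Σ A_w = 8 = 2^3 = 8 ✓.


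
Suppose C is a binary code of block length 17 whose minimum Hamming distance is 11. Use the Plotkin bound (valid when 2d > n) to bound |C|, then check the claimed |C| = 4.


Plotkin bound M ≤ 4; given |C| = 4 ≤ bound (satisfied).

Check applicability: 2d = 22, n = 17.
2d − n = 5 > 0, so Plotkin applies.
Compute d/(2d−n) = 11/5 ≈ 2.2000.
⌊d/(2d−n)⌋ = 2.
Plotkin bound: M ≤ 2·2 = 4.
Given |C| = 4, check: satisfied.
This |C| is at the Plotkin bound.


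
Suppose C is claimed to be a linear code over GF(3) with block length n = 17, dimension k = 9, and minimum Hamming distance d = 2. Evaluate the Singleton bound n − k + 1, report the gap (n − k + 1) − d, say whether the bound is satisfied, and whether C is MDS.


Singleton RHS = n − k + 1 = 9, slack = 7, bound satisfied, not MDS.

Singleton bound: d ≤ n − k + 1.
Here n = 17, k = 9, so n − k + 1 = 9.
Given d = 2, check d ≤ 9: YES.
Slack = (n − k + 1) − d = 7.
The code is NOT MDS (slack = 7 > 0).
Description: the claimed parameters are [17, 9, 2]_3; such a code would be non-MDS.


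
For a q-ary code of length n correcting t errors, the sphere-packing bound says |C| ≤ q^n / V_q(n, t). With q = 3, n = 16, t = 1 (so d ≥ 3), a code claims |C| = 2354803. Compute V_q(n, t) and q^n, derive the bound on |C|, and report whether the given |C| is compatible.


V_q(n, t) = 33, q^n = 43046721, Hamming bound = 1304446, |C| = 2354803 > bound (violated).

Step 1: Compute V_q(n, t) = Σ_{j=0}^1 C(n, j) (q−1)^j.
  j = 0: C(16,0)·(2)^0 = 1·1 = 1.
  j = 1: C(16,1)·(2)^1 = 16·2 = 32.
  V_q(n, t) = 1 + 32 = 33.
Step 2: q^n = 3^16 = 43046721.
Step 3: Hamming bound ⌊q^n / V_q(n,t)⌋ = ⌊43046721/33⌋ = 1304446.
Step 4: Compare |C| = 2354803 to 1304446: violated.
The claimed |C| lies above the Hamming bound, so no 3-ary code of length 16 with d ≥ 3 can have 2354803 codewords.


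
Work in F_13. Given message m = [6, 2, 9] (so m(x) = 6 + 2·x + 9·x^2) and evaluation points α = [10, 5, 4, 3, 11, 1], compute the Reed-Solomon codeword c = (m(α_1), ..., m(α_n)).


c = [3, 7, 2, 2, 12, 4]

Message polynomial: m(x) = 6 + 2·x + 9·x^2 (mod 13).
For each evaluation point α_i, compute m(α_i) mod 13:
  α_1 = 10: Horner steps 9 → 1 → 3, so m(10) = 3.
  α_2 = 5: Horner steps 9 → 8 → 7, so m(5) = 7.
  α_3 = 4: Horner steps 9 → 12 → 2, so m(4) = 2.
  α_4 = 3: Horner steps 9 → 3 → 2, so m(3) = 2.
  α_5 = 11: Horner steps 9 → 10 → 12, so m(11) = 12.
  α_6 = 1: Horner steps 9 → 11 → 4, so m(1) = 4.
Codeword c = [3, 7, 2, 2, 12, 4] ∈ F_13^6.


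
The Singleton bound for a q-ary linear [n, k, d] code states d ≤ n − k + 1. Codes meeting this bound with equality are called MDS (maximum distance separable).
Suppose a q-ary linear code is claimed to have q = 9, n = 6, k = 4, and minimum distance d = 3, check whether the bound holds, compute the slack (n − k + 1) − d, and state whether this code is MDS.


Singleton RHS = n − k + 1 = 3, slack = 0, bound satisfied, MDS.

Singleton bound: d ≤ n − k + 1.
Here n = 6, k = 4, so n − k + 1 = 3.
Given d = 3, check d ≤ 3: YES.
Slack = (n − k + 1) − d = 0.
The code is MDS (slack = 0).
Description: the claimed parameters are [6, 4, 3]_9; such a code would be MDS (meets Singleton bound).


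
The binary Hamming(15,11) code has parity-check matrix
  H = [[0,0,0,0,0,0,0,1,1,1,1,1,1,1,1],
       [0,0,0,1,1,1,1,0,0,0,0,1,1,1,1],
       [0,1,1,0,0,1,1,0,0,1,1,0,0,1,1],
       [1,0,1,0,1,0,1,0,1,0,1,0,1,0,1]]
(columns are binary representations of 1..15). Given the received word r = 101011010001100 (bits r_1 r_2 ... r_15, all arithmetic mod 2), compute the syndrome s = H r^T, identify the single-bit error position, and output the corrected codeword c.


s = (1, 0, 0, 0)^T, error position = 8, corrected codeword c = 101011000001100

Compute s = H r^T mod 2 one row at a time:
  s_1 = 1 + 0 + 0 + 0 + 1 + 1 + 0 + 0 = 3 ≡ 1 (mod 2).
  s_2 = 0 + 1 + 1 + 0 + 1 + 1 + 0 + 0 = 4 ≡ 0 (mod 2).
  s_3 = 0 + 1 + 1 + 0 + 0 + 0 + 0 + 0 = 2 ≡ 0 (mod 2).
  s_4 = 1 + 1 + 1 + 0 + 0 + 0 + 1 + 0 = 4 ≡ 0 (mod 2).
s = (1, 0, 0, 0)^T — this equals column 8 of H (binary 1000), so error is at position 8.
Correct: flip bit 8 of r = 101011010001100 to get c = 101011000001100.


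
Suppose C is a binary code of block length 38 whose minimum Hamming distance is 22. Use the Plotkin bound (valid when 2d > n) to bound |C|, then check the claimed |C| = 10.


Plotkin bound M ≤ 6; given |C| = 10 > bound (violated).

Check applicability: 2d = 44, n = 38.
2d − n = 6 > 0, so Plotkin applies.
Compute d/(2d−n) = 22/6 ≈ 3.6667.
⌊d/(2d−n)⌋ = 3.
Plotkin bound: M ≤ 2·3 = 6.
Given |C| = 10, check: VIOLATED.
This |C| is above the Plotkin bound, so no binary code with n = 38, d = 22 and 10 codewords exists.


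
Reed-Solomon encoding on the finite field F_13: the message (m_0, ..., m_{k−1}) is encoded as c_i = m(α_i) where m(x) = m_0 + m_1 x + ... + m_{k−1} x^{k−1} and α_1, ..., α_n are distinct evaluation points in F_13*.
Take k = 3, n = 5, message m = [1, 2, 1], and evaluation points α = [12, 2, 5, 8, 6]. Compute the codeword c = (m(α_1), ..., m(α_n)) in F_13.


c = [0, 9, 10, 3, 10]

Message polynomial: m(x) = 1 + 2·x + 1·x^2 (mod 13).
For each evaluation point α_i, compute m(α_i) mod 13:
  α_1 = 12: Horner steps 1 → 1 → 0, so m(12) = 0.
  α_2 = 2: Horner steps 1 → 4 → 9, so m(2) = 9.
  α_3 = 5: Horner steps 1 → 7 → 10, so m(5) = 10.
  α_4 = 8: Horner steps 1 → 10 → 3, so m(8) = 3.
  α_5 = 6: Horner steps 1 → 8 → 10, so m(6) = 10.
Codeword c = [0, 9, 10, 3, 10] ∈ F_13^5.


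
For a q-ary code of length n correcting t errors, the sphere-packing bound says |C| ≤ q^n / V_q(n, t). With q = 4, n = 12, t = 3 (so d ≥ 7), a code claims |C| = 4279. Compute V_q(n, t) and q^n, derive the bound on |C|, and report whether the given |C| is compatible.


V_q(n, t) = 6571, q^n = 16777216, Hamming bound = 2553, |C| = 4279 > bound (violated).

Step 1: Compute V_q(n, t) = Σ_{j=0}^3 C(n, j) (q−1)^j.
  j = 0: C(12,0)·(3)^0 = 1·1 = 1.
  j = 1: C(12,1)·(3)^1 = 12·3 = 36.
  j = 2: C(12,2)·(3)^2 = 66·9 = 594.
  j = 3: C(12,3)·(3)^3 = 220·27 = 5940.
  V_q(n, t) = 1 + 36 + 594 + 5940 = 6571.
Step 2: q^n = 4^12 = 16777216.
Step 3: Hamming bound ⌊q^n / V_q(n,t)⌋ = ⌊16777216/6571⌋ = 2553.
Step 4: Compare |C| = 4279 to 2553: violated.
The claimed |C| lies above the Hamming bound, so no 4-ary code of length 12 with d ≥ 7 can have 4279 codewords.


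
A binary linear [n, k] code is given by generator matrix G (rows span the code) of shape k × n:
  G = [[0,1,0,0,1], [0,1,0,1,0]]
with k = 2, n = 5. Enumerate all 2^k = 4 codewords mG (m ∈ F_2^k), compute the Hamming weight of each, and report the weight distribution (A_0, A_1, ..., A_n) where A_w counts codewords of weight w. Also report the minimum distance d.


Weight distribution: A_0 = 1, A_2 = 3. Minimum distance d = 2.

Enumerate all 2^2 = 4 messages m ∈ F_2^2.
For each, compute codeword c = mG in F_2^5, then tally its weight.
  m = 00 → c = 00000, weight = 0.
  m = 10 → c = 01001, weight = 2.
  m = 01 → c = 01010, weight = 2.
  m = 11 → c = 00011, weight = 2.
Tally weights:
  weight 0: 1 codewords.
  weight 2: 3 codewords.
Minimum distance d = smallest w > 0 with A_w > 0 = 2.
Sanity: Σ A_w = 4 = 2^2 = 4 ✓.


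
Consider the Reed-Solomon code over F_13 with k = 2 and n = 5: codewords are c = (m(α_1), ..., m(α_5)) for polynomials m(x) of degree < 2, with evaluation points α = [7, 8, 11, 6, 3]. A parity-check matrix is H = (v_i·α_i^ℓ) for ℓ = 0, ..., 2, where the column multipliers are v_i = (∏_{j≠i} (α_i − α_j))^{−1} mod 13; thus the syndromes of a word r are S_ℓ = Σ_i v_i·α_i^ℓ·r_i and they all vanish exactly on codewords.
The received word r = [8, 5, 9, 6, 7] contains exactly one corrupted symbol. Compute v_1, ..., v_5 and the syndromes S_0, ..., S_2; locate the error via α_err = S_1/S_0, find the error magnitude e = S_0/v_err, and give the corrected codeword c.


S = (11, 1, 6), error at position 4, error magnitude e = 8, c = [8, 5, 9, 11, 7].

Step 1: column multipliers v_i = (∏_{j≠i}(α_i − α_j))^{−1} mod 13.
  i = 1 (α = 7): (7−8)(7−11)(7−6)(7−3) = (−1)·(−4)·1·4 = 16 ≡ 3, so v_1 = 3^{−1} = 9 (mod 13).
  i = 2 (α = 8): (8−7)(8−11)(8−6)(8−3) = 1·(−3)·2·5 = −30 ≡ 9, so v_2 = 9^{−1} = 3 (mod 13).
  i = 3 (α = 11): (11−7)(11−8)(11−6)(11−3) = 4·3·5·8 = 480 ≡ 12, so v_3 = 12^{−1} = 12 (mod 13).
  i = 4 (α = 6): (6−7)(6−8)(6−11)(6−3) = (−1)·(−2)·(−5)·3 = −30 ≡ 9, so v_4 = 9^{−1} = 3 (mod 13).
  i = 5 (α = 3): (3−7)(3−8)(3−11)(3−6) = (−4)·(−5)·(−8)·(−3) = 480 ≡ 12, so v_5 = 12^{−1} = 12 (mod 13).
  v = [9, 3, 12, 3, 12].
Step 2: syndromes of r = [8, 5, 9, 6, 7] (all sums mod 13).
  S_0 = Σ v_i r_i = 9·8 + 3·5 + 12·9 + 3·6 + 12·7 = 297 ≡ 11.
  S_1 = Σ v_i α_i r_i = 9·7·8 + 3·8·5 + 12·11·9 + 3·6·6 + 12·3·7 = 2172 ≡ 1.
  α_i^2 mod 13 = [10, 12, 4, 10, 9].
  S_2 = Σ v_i α_i^2 r_i = 9·10·8 + 3·12·5 + 12·4·9 + 3·10·6 + 12·9·7 = 2268 ≡ 6.
  S = (11, 1, 6) ≠ 0, so r is not a codeword (an error is present).
Step 3: locate the error. For a single error e at position i, S_ℓ = v_i·e·α_i^ℓ, so α_err = S_1/S_0.
  S_0^{−1} = 11^{−1} = 6 (mod 13), so α_err = 1·6 = 6 ≡ 6 = α_4. Error position i = 4.
  Consistency check: S_2/S_1 = 6·1 = 6 ≡ 6 = α_err ✓ (single-error assumption holds).
Step 4: error magnitude e = S_0/v_4 = S_0·∏_{j≠4}(α_4 − α_j) = 11·9 = 99 ≡ 8 (mod 13).
Step 5: correct position 4: c_4 = r_4 − e = 6 − 8 ≡ 11 (mod 13). Hence c = [8, 5, 9, 11, 7].
  Check: interpolating c through the α_i gives m(x) = 3 + 10·x (degree < 2) with m(α_i) = c_i for every i, so c is indeed a codeword.


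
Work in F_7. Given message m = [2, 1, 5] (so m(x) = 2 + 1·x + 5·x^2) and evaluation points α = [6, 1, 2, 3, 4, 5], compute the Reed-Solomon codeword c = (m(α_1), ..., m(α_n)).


c = [6, 1, 3, 1, 2, 6]

Message polynomial: m(x) = 2 + 1·x + 5·x^2 (mod 7).
For each evaluation point α_i, compute m(α_i) mod 7:
  α_1 = 6: Horner steps 5 → 3 → 6, so m(6) = 6.
  α_2 = 1: Horner steps 5 → 6 → 1, so m(1) = 1.
  α_3 = 2: Horner steps 5 → 4 → 3, so m(2) = 3.
  α_4 = 3: Horner steps 5 → 2 → 1, so m(3) = 1.
  α_5 = 4: Horner steps 5 → 0 → 2, so m(4) = 2.
  α_6 = 5: Horner steps 5 → 5 → 6, so m(5) = 6.
Codeword c = [6, 1, 3, 1, 2, 6] ∈ F_7^6.


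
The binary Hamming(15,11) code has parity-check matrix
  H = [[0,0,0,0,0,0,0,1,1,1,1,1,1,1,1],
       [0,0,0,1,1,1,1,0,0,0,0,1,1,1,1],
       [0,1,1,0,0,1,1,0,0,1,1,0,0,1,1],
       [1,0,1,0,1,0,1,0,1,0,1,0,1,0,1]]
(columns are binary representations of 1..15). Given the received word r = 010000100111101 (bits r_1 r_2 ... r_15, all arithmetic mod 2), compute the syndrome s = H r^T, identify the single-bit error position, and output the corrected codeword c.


s = (1, 0, 1, 0)^T, error position = 10, corrected codeword c = 010000100011101

Compute s = H r^T mod 2 one row at a time:
  s_1 = 0 + 0 + 1 + 1 + 1 + 1 + 0 + 1 = 5 ≡ 1 (mod 2).
  s_2 = 0 + 0 + 0 + 1 + 1 + 1 + 0 + 1 = 4 ≡ 0 (mod 2).
  s_3 = 1 + 0 + 0 + 1 + 1 + 1 + 0 + 1 = 5 ≡ 1 (mod 2).
  s_4 = 0 + 0 + 0 + 1 + 0 + 1 + 1 + 1 = 4 ≡ 0 (mod 2).
s = (1, 0, 1, 0)^T — this equals column 10 of H (binary 1010), so error is at position 10.
Correct: flip bit 10 of r = 010000100111101 to get c = 010000100011101.
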